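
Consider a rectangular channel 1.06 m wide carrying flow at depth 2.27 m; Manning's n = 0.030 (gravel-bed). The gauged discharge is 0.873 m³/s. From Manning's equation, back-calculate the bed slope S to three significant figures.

A = b·y = 1.06 × 2.27 = 2.406 m²
P = b + 2y = 1.06 + 2×2.27 = 5.600 m
R = A/P = 2.406/5.600 = 0.4297 m
S = (Q·n / (1·A·R^(2/3)))² = (0.873×0.030 / (1×2.406×0.5694))² = 0.0003654

0.000365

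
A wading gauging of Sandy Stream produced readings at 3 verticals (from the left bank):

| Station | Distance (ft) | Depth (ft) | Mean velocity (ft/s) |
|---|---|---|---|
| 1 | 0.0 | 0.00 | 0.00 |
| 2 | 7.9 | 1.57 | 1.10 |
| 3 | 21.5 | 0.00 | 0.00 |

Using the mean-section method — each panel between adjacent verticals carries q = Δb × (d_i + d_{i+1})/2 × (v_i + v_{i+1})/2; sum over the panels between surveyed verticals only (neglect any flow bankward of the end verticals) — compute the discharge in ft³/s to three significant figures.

9.28 ft³/s

Panel 1-2: Δb = 7.9 ft, d̄ = (0.00+1.57)/2 = 0.785, v̄ = (0.00+1.10)/2 = 0.55 → q = 7.9×0.785×0.55 = 3.411 ft³/s
Panel 2-3: Δb = 13.6 ft, d̄ = (1.57+0.00)/2 = 0.785, v̄ = (1.10+0.00)/2 = 0.55 → q = 13.6×0.785×0.55 = 5.872 ft³/s
Q = Σ q = 9.283 ft³/s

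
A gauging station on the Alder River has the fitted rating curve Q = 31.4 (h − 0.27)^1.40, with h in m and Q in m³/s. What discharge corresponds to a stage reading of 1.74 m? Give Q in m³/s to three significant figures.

53.8 m³/s

Q = 31.4 × (1.74 − 0.27)^1.40 = 31.4 × 1.47^1.40 = 53.85 m³/s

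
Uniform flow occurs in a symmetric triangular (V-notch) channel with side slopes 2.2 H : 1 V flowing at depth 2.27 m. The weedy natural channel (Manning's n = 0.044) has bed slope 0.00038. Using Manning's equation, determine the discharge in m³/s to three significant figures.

5.13 m³/s

A = z·y² = 2.2×2.27² = 11.34 m²
P = 2y√(1+z²) = 2×2.27×√(1+2.2²) = 10.97 m
R = A/P = 11.34/10.97 = 1.033 m
Q = (1/n)·A·R^(2/3)·S^(1/2) = (1/0.044) × 11.34 × 1.033^(2/3) × 0.00038^(1/2) = 5.133 m³/s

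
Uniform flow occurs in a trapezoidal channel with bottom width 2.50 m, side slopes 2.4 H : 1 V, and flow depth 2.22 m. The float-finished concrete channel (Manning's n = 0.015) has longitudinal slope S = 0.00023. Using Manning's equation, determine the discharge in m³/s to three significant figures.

A = (b + z·y)·y = (2.50 + 2.4×2.22)×2.22 = 17.38 m²
P = b + 2y√(1+z²) = 2.50 + 2×2.22×√(1+2.4²) = 14.04 m
R = A/P = 17.38/14.04 = 1.237 m
Q = (1/n)·A·R^(2/3)·S^(1/2) = (1/0.015) × 17.38 × 1.237^(2/3) × 0.00023^(1/2) = 20.25 m³/s

20.3 m³/s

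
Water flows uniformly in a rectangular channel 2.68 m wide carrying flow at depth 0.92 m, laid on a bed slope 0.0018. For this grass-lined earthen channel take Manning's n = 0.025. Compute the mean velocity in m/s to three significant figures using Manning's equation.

1.13 m/s

A = b·y = 2.68 × 0.92 = 2.466 m²
P = b + 2y = 2.68 + 2×0.92 = 4.520 m
R = A/P = 2.466/4.520 = 0.5455 m
Q = (1/n)·A·R^(2/3)·S^(1/2) = (1/0.025) × 2.466 × 0.5455^(2/3) × 0.0018^(1/2) = 2.793 m³/s
V = Q/A = 2.793/2.466 = 1.133 m/s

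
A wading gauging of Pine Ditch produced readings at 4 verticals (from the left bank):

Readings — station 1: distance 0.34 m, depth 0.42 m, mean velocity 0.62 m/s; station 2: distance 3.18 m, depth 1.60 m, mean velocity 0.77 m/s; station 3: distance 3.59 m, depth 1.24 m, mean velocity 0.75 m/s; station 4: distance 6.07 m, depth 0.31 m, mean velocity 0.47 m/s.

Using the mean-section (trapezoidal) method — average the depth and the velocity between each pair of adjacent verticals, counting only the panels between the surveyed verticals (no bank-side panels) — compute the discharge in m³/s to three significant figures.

Panel 1-2: Δb = 2.84 m, d̄ = (0.42+1.60)/2 = 1.01, v̄ = (0.62+0.77)/2 = 0.695 → q = 2.84×1.01×0.695 = 1.994 m³/s
Panel 2-3: Δb = 0.41 m, d̄ = (1.60+1.24)/2 = 1.42, v̄ = (0.77+0.75)/2 = 0.76 → q = 0.41×1.42×0.76 = 0.4425 m³/s
Panel 3-4: Δb = 2.48 m, d̄ = (1.24+0.31)/2 = 0.775, v̄ = (0.75+0.47)/2 = 0.61 → q = 2.48×0.775×0.61 = 1.172 m³/s
Q = Σ q = 3.608 m³/s

3.61 m³/s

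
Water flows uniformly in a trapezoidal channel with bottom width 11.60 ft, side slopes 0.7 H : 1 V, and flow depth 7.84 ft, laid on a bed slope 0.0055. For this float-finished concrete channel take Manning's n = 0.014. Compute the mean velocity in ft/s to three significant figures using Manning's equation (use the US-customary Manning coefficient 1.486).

21.0 ft/s

A = (b + z·y)·y = (11.60 + 0.7×7.84)×7.84 = 134.0 ft²
P = b + 2y√(1+z²) = 11.60 + 2×7.84×√(1+0.7²) = 30.74 ft
R = A/P = 134.0/30.74 = 4.358 ft
Q = (1.486/n)·A·R^(2/3)·S^(1/2) = (1.486/0.014) × 134.0 × 4.358^(2/3) × 0.0055^(1/2) = 2814 ft³/s
V = Q/A = 2814/134.0 = 21.00 ft/s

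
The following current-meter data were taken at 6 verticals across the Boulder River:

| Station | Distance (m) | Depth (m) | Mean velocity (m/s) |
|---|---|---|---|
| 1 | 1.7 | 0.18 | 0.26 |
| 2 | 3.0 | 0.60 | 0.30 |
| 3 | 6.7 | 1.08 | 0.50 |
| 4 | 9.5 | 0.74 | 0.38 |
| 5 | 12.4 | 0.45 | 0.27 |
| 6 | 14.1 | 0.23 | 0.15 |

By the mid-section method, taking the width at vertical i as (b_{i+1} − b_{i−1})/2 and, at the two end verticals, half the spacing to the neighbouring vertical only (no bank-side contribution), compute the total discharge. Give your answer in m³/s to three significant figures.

3.35 m³/s

w_1 = (3.0 − 1.7)/2 = 0.65 m; q_1 = 0.26 × 0.18 × 0.65 = 0.03042 m³/s
w_2 = (6.7 − 1.7)/2 = 2.5 m; q_2 = 0.30 × 0.60 × 2.5 = 0.4500 m³/s
w_3 = (9.5 − 3.0)/2 = 3.25 m; q_3 = 0.50 × 1.08 × 3.25 = 1.755 m³/s
w_4 = (12.4 − 6.7)/2 = 2.85 m; q_4 = 0.38 × 0.74 × 2.85 = 0.8014 m³/s
w_5 = (14.1 − 9.5)/2 = 2.3 m; q_5 = 0.27 × 0.45 × 2.3 = 0.2795 m³/s
w_6 = (14.1 − 12.4)/2 = 0.85 m; q_6 = 0.15 × 0.23 × 0.85 = 0.02933 m³/s
Q = Σ qᵢ = 3.346 m³/s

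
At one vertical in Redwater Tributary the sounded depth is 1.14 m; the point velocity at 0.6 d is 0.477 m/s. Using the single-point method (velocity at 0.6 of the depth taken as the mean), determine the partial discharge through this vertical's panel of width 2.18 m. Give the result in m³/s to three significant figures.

1.19 m³/s

v̄ = v₀.₆ = 0.477 m/s
q = v̄ × d × w = 0.4770 × 1.14 × 2.18 = 1.185 m³/s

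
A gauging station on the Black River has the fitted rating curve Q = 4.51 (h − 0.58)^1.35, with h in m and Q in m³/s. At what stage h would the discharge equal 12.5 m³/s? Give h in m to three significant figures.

2.71 m

h − h₀ = (Q/C)^(1/b) = (12.5/4.51)^(1/1.35) = 2.128 m
h = 0.58 + 2.128 = 2.708 m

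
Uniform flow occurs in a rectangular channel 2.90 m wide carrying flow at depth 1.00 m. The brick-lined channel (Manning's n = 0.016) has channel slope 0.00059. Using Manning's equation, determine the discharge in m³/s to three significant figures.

A = b·y = 2.90 × 1.00 = 2.900 m²
P = b + 2y = 2.90 + 2×1.00 = 4.900 m
R = A/P = 2.900/4.900 = 0.5918 m
Q = (1/n)·A·R^(2/3)·S^(1/2) = (1/0.016) × 2.900 × 0.5918^(2/3) × 0.00059^(1/2) = 3.103 m³/s

3.10 m³/s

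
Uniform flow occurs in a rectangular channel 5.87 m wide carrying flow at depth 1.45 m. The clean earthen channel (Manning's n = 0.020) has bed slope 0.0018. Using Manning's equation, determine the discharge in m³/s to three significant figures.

A = b·y = 5.87 × 1.45 = 8.512 m²
P = b + 2y = 5.87 + 2×1.45 = 8.770 m
R = A/P = 8.512/8.770 = 0.9705 m
Q = (1/n)·A·R^(2/3)·S^(1/2) = (1/0.020) × 8.512 × 0.9705^(2/3) × 0.0018^(1/2) = 17.70 m³/s

17.7 m³/s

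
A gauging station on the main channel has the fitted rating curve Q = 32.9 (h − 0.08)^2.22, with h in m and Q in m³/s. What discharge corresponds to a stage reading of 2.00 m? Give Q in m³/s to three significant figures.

140 m³/s

Q = 32.9 × (2.00 − 0.08)^2.22 = 32.9 × 1.92^2.22 = 140.0 m³/s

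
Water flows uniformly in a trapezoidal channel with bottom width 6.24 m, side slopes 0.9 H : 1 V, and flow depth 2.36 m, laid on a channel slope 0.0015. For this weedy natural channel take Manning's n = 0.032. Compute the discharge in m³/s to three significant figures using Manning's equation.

A = (b + z·y)·y = (6.24 + 0.9×2.36)×2.36 = 19.74 m²
P = b + 2y√(1+z²) = 6.24 + 2×2.36×√(1+0.9²) = 12.59 m
R = A/P = 19.74/12.59 = 1.568 m
Q = (1/n)·A·R^(2/3)·S^(1/2) = (1/0.032) × 19.74 × 1.568^(2/3) × 0.0015^(1/2) = 32.24 m³/s

32.2 m³/s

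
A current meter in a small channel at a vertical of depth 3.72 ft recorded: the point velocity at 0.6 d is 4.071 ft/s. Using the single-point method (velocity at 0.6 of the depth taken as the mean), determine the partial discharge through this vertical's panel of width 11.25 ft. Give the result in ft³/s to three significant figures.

170 ft³/s

v̄ = v₀.₆ = 4.071 ft/s
q = v̄ × d × w = 4.071 × 3.72 × 11.25 = 170.4 ft³/s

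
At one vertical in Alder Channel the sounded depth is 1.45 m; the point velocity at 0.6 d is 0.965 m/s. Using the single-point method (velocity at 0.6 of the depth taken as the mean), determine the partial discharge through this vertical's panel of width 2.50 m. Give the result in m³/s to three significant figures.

3.50 m³/s

v̄ = v₀.₆ = 0.965 m/s
q = v̄ × d × w = 0.9650 × 1.45 × 2.50 = 3.498 m³/s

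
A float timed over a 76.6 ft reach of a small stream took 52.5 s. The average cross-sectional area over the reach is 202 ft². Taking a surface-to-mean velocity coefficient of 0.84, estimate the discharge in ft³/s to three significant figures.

248 ft³/s

v_surface = L / t̄ = 76.6 / 52.5 = 1.459 ft/s
v_mean = 0.84 × 1.459 = 1.226 ft/s
Q = A × v_mean = 202 × 1.226 = 247.6 ft³/s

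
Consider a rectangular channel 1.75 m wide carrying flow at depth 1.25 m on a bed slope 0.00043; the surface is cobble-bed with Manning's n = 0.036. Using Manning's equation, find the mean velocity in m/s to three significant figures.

A = b·y = 1.75 × 1.25 = 2.188 m²
P = b + 2y = 1.75 + 2×1.25 = 4.250 m
R = A/P = 2.188/4.250 = 0.5147 m
Q = (1/n)·A·R^(2/3)·S^(1/2) = (1/0.036) × 2.188 × 0.5147^(2/3) × 0.00043^(1/2) = 0.8093 m³/s
V = Q/A = 0.8093/2.188 = 0.3699 m/s

0.370 m/s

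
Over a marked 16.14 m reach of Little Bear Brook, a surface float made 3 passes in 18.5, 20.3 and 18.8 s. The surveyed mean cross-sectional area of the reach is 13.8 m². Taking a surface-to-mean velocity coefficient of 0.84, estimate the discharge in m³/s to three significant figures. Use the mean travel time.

t̄ = (18.5 + 20.3 + 18.8) / 3 = 19.2 s
v_surface = L / t̄ = 16.14 / 19.2 = 0.8406 m/s
v_mean = 0.84 × 0.8406 = 0.7061 m/s
Q = A × v_mean = 13.8 × 0.7061 = 9.745 m³/s

9.74 m³/s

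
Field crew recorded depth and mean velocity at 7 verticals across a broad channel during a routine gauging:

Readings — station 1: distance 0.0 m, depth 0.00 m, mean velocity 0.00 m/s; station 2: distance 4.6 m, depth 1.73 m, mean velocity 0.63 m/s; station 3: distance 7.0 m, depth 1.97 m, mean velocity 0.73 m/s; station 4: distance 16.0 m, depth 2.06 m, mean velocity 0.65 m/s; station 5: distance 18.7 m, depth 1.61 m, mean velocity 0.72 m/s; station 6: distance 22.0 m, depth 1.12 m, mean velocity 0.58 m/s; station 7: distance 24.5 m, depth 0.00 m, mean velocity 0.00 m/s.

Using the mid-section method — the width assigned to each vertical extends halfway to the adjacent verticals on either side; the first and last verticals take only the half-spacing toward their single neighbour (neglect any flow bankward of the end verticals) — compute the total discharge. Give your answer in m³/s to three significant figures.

25.2 m³/s

w_2 = (7.0 − 0.0)/2 = 3.5 m; q_2 = 0.63 × 1.73 × 3.5 = 3.815 m³/s
w_3 = (16.0 − 4.6)/2 = 5.7 m; q_3 = 0.73 × 1.97 × 5.7 = 8.197 m³/s
w_4 = (18.7 − 7.0)/2 = 5.85 m; q_4 = 0.65 × 2.06 × 5.85 = 7.833 m³/s
w_5 = (22.0 − 16.0)/2 = 3 m; q_5 = 0.72 × 1.61 × 3 = 3.478 m³/s
w_6 = (24.5 − 18.7)/2 = 2.9 m; q_6 = 0.58 × 1.12 × 2.9 = 1.884 m³/s
Stations 1, 7 contribute zero (depth or velocity is 0).
Q = Σ qᵢ = 25.21 m³/s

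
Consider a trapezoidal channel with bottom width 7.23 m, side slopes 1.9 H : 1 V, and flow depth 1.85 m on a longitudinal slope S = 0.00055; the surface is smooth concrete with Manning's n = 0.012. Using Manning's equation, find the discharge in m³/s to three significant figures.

A = (b + z·y)·y = (7.23 + 1.9×1.85)×1.85 = 19.88 m²
P = b + 2y√(1+z²) = 7.23 + 2×1.85×√(1+1.9²) = 15.17 m
R = A/P = 19.88/15.17 = 1.310 m
Q = (1/n)·A·R^(2/3)·S^(1/2) = (1/0.012) × 19.88 × 1.310^(2/3) × 0.00055^(1/2) = 46.51 m³/s

46.5 m³/s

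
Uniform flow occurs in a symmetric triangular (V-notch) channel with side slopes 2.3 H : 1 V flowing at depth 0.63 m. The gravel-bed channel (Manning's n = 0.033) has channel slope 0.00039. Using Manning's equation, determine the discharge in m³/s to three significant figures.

0.239 m³/s

A = z·y² = 2.3×0.63² = 0.9129 m²
P = 2y√(1+z²) = 2×0.63×√(1+2.3²) = 3.160 m
R = A/P = 0.9129/3.160 = 0.2889 m
Q = (1/n)·A·R^(2/3)·S^(1/2) = (1/0.033) × 0.9129 × 0.2889^(2/3) × 0.00039^(1/2) = 0.2387 m³/s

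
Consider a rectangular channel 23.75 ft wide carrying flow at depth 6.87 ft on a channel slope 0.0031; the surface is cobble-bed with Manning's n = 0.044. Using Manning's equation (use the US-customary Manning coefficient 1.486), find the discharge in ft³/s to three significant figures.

818 ft³/s

A = b·y = 23.75 × 6.87 = 163.2 ft²
P = b + 2y = 23.75 + 2×6.87 = 37.49 ft
R = A/P = 163.2/37.49 = 4.352 ft
Q = (1.486/n)·A·R^(2/3)·S^(1/2) = (1.486/0.044) × 163.2 × 4.352^(2/3) × 0.0031^(1/2) = 817.8 ft³/s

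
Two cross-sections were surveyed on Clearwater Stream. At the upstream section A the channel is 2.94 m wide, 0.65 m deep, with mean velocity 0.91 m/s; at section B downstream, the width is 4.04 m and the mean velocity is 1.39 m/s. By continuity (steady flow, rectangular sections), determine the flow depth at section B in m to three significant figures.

0.310 m

Q = A₁V₁ = (2.94×0.65) × 0.91 = 1.739 m³/s
d₂ = Q/(b₂ V₂) = 1.739/(4.04×1.39) = 0.3097 m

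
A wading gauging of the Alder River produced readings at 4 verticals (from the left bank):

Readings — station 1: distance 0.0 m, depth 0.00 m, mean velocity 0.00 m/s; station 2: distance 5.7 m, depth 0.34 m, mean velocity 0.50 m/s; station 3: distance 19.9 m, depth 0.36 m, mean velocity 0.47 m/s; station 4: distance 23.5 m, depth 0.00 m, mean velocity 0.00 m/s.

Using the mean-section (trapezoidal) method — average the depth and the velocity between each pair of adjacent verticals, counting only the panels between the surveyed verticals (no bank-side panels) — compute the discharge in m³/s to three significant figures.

2.80 m³/s

Panel 1-2: Δb = 5.7 m, d̄ = (0.00+0.34)/2 = 0.17, v̄ = (0.00+0.50)/2 = 0.25 → q = 5.7×0.17×0.25 = 0.2423 m³/s
Panel 2-3: Δb = 14.2 m, d̄ = (0.34+0.36)/2 = 0.35, v̄ = (0.50+0.47)/2 = 0.485 → q = 14.2×0.35×0.485 = 2.410 m³/s
Panel 3-4: Δb = 3.6 m, d̄ = (0.36+0.00)/2 = 0.18, v̄ = (0.47+0.00)/2 = 0.235 → q = 3.6×0.18×0.235 = 0.1523 m³/s
Q = Σ q = 2.805 m³/s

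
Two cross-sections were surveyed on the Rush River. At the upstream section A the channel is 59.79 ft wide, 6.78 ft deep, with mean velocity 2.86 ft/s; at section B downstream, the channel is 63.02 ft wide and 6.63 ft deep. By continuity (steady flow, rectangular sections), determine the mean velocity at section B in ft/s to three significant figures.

2.77 ft/s

Q = A₁V₁ = (59.79×6.78) × 2.86 = 1159 ft³/s
A₂ = 63.02 × 6.63 = 417.8 ft²
V₂ = Q/A₂ = 1159/417.8 = 2.775 ft/s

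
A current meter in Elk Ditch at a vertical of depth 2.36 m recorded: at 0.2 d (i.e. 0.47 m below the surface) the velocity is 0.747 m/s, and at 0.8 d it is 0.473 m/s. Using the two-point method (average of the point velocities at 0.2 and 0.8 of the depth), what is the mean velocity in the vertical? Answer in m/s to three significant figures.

0.610 m/s

v̄ = (0.747 + 0.473) / 2 = 0.6100 m/s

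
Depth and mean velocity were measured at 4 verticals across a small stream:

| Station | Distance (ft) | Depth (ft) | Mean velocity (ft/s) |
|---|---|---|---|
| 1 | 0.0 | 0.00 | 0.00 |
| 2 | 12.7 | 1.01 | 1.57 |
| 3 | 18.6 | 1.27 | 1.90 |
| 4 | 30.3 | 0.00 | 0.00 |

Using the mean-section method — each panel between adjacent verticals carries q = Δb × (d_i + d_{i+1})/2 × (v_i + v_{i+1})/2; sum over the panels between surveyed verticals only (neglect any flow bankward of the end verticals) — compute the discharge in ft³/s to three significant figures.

23.8 ft³/s

Panel 1-2: Δb = 12.7 ft, d̄ = (0.00+1.01)/2 = 0.505, v̄ = (0.00+1.57)/2 = 0.785 → q = 12.7×0.505×0.785 = 5.035 ft³/s
Panel 2-3: Δb = 5.9 ft, d̄ = (1.01+1.27)/2 = 1.14, v̄ = (1.57+1.90)/2 = 1.735 → q = 5.9×1.14×1.735 = 11.67 ft³/s
Panel 3-4: Δb = 11.7 ft, d̄ = (1.27+0.00)/2 = 0.635, v̄ = (1.90+0.00)/2 = 0.95 → q = 11.7×0.635×0.95 = 7.058 ft³/s
Q = Σ q = 23.76 ft³/s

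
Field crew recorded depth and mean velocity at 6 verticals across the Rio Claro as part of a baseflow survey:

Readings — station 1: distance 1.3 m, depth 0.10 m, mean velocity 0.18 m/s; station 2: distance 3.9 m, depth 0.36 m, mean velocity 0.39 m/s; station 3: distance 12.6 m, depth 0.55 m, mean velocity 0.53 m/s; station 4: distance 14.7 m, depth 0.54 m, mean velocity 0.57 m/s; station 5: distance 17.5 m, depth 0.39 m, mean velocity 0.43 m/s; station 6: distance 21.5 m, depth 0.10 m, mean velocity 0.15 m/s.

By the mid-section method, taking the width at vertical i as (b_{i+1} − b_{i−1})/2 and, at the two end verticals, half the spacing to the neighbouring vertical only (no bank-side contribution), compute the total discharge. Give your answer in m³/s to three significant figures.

w_1 = (3.9 − 1.3)/2 = 1.3 m; q_1 = 0.18 × 0.10 × 1.3 = 0.02340 m³/s
w_2 = (12.6 − 1.3)/2 = 5.65 m; q_2 = 0.39 × 0.36 × 5.65 = 0.7933 m³/s
w_3 = (14.7 − 3.9)/2 = 5.4 m; q_3 = 0.53 × 0.55 × 5.4 = 1.574 m³/s
w_4 = (17.5 − 12.6)/2 = 2.45 m; q_4 = 0.57 × 0.54 × 2.45 = 0.7541 m³/s
w_5 = (21.5 − 14.7)/2 = 3.4 m; q_5 = 0.43 × 0.39 × 3.4 = 0.5702 m³/s
w_6 = (21.5 − 17.5)/2 = 2 m; q_6 = 0.15 × 0.10 × 2 = 0.03000 m³/s
Q = Σ qᵢ = 3.745 m³/s

3.75 m³/s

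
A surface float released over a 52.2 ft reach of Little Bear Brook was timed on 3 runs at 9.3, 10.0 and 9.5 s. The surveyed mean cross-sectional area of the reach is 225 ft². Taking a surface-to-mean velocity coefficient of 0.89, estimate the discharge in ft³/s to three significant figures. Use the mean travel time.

t̄ = (9.3 + 10.0 + 9.5) / 3 = 9.6 s
v_surface = L / t̄ = 52.2 / 9.6 = 5.438 ft/s
v_mean = 0.89 × 5.438 = 4.839 ft/s
Q = A × v_mean = 225 × 4.839 = 1089 ft³/s

1090 ft³/s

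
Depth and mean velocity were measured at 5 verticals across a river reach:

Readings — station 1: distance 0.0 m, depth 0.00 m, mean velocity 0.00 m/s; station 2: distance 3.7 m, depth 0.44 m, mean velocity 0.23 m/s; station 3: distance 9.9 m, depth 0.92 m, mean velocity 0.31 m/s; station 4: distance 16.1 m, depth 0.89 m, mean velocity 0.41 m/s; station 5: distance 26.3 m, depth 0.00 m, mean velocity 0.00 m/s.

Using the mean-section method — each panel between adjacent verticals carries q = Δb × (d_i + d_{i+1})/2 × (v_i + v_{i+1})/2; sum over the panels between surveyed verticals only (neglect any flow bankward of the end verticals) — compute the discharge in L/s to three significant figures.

Panel 1-2: Δb = 3.7 m, d̄ = (0.00+0.44)/2 = 0.22, v̄ = (0.00+0.23)/2 = 0.115 → q = 3.7×0.22×0.115 = 0.09361 m³/s
Panel 2-3: Δb = 6.2 m, d̄ = (0.44+0.92)/2 = 0.68, v̄ = (0.23+0.31)/2 = 0.27 → q = 6.2×0.68×0.27 = 1.138 m³/s
Panel 3-4: Δb = 6.2 m, d̄ = (0.92+0.89)/2 = 0.905, v̄ = (0.31+0.41)/2 = 0.36 → q = 6.2×0.905×0.36 = 2.020 m³/s
Panel 4-5: Δb = 10.2 m, d̄ = (0.89+0.00)/2 = 0.445, v̄ = (0.41+0.00)/2 = 0.205 → q = 10.2×0.445×0.205 = 0.9305 m³/s
Q = Σ q = 4.182 m³/s
= 4.182 × 1000 = 4182 L/s

4180 L/s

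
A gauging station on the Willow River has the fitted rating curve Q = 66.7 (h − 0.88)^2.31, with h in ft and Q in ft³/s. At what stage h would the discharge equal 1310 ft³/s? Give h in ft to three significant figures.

h − h₀ = (Q/C)^(1/b) = (1310/66.7)^(1/2.31) = 3.629 ft
h = 0.88 + 3.629 = 4.509 ft

4.51 ft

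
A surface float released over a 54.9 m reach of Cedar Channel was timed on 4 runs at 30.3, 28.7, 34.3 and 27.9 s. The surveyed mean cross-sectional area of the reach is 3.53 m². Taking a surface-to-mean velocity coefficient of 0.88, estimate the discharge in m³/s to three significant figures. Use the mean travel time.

t̄ = (30.3 + 28.7 + 34.3 + 27.9) / 4 = 30.3 s
v_surface = L / t̄ = 54.9 / 30.3 = 1.812 m/s
v_mean = 0.88 × 1.812 = 1.594 m/s
Q = A × v_mean = 3.53 × 1.594 = 5.628 m³/s

5.63 m³/s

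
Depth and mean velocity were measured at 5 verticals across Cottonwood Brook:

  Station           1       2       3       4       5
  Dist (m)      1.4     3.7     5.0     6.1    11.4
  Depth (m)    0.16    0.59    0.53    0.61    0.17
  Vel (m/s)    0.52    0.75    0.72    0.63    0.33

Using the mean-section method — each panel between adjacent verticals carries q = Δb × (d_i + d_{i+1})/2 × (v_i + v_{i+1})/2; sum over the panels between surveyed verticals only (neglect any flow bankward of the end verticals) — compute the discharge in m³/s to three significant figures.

2.50 m³/s

Panel 1-2: Δb = 2.3 m, d̄ = (0.16+0.59)/2 = 0.375, v̄ = (0.52+0.75)/2 = 0.635 → q = 2.3×0.375×0.635 = 0.5477 m³/s
Panel 2-3: Δb = 1.3 m, d̄ = (0.59+0.53)/2 = 0.56, v̄ = (0.75+0.72)/2 = 0.735 → q = 1.3×0.56×0.735 = 0.5351 m³/s
Panel 3-4: Δb = 1.1 m, d̄ = (0.53+0.61)/2 = 0.57, v̄ = (0.72+0.63)/2 = 0.675 → q = 1.1×0.57×0.675 = 0.4232 m³/s
Panel 4-5: Δb = 5.3 m, d̄ = (0.61+0.17)/2 = 0.39, v̄ = (0.63+0.33)/2 = 0.48 → q = 5.3×0.39×0.48 = 0.9922 m³/s
Q = Σ q = 2.498 m³/s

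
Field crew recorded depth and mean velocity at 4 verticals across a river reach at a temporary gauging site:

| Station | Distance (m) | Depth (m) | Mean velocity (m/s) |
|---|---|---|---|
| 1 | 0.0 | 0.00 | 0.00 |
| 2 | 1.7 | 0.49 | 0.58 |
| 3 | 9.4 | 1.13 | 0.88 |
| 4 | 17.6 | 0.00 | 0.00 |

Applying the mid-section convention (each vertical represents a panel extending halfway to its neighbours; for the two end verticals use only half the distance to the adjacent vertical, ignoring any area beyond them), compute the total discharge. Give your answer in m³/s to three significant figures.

w_2 = (9.4 − 0.0)/2 = 4.7 m; q_2 = 0.58 × 0.49 × 4.7 = 1.336 m³/s
w_3 = (17.6 − 1.7)/2 = 7.95 m; q_3 = 0.88 × 1.13 × 7.95 = 7.905 m³/s
Stations 1, 4 contribute zero (depth or velocity is 0).
Q = Σ qᵢ = 9.241 m³/s

9.24 m³/s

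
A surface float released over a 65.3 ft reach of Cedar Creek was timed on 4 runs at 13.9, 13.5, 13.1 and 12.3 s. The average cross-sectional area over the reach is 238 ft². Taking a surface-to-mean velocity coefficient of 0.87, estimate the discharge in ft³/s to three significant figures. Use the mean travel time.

t̄ = (13.9 + 13.5 + 13.1 + 12.3) / 4 = 13.2 s
v_surface = L / t̄ = 65.3 / 13.2 = 4.947 ft/s
v_mean = 0.87 × 4.947 = 4.304 ft/s
Q = A × v_mean = 238 × 4.304 = 1024 ft³/s

1020 ft³/s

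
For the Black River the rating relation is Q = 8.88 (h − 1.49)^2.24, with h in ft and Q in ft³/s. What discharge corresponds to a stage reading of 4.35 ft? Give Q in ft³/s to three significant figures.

Q = 8.88 × (4.35 − 1.49)^2.24 = 8.88 × 2.86^2.24 = 93.47 ft³/s

93.5 ft³/s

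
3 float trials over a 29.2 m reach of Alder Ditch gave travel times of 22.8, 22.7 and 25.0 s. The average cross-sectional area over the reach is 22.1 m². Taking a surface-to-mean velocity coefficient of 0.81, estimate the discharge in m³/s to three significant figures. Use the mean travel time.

22.2 m³/s

t̄ = (22.8 + 22.7 + 25.0) / 3 = 23.5 s
v_surface = L / t̄ = 29.2 / 23.5 = 1.243 m/s
v_mean = 0.81 × 1.243 = 1.006 m/s
Q = A × v_mean = 22.1 × 1.006 = 22.24 m³/s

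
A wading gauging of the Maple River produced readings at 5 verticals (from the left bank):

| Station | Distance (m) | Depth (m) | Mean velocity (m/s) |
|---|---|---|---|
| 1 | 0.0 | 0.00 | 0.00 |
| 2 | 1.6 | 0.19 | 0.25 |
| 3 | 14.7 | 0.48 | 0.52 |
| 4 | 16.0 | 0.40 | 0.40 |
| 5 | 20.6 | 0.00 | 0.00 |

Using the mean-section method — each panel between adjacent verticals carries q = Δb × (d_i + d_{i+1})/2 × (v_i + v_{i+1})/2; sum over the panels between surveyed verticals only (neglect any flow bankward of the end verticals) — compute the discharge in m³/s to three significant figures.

2.16 m³/s

Panel 1-2: Δb = 1.6 m, d̄ = (0.00+0.19)/2 = 0.095, v̄ = (0.00+0.25)/2 = 0.125 → q = 1.6×0.095×0.125 = 0.01900 m³/s
Panel 2-3: Δb = 13.1 m, d̄ = (0.19+0.48)/2 = 0.335, v̄ = (0.25+0.52)/2 = 0.385 → q = 13.1×0.335×0.385 = 1.690 m³/s
Panel 3-4: Δb = 1.3 m, d̄ = (0.48+0.40)/2 = 0.44, v̄ = (0.52+0.40)/2 = 0.46 → q = 1.3×0.44×0.46 = 0.2631 m³/s
Panel 4-5: Δb = 4.6 m, d̄ = (0.40+0.00)/2 = 0.2, v̄ = (0.40+0.00)/2 = 0.2 → q = 4.6×0.2×0.2 = 0.1840 m³/s
Q = Σ q = 2.156 m³/s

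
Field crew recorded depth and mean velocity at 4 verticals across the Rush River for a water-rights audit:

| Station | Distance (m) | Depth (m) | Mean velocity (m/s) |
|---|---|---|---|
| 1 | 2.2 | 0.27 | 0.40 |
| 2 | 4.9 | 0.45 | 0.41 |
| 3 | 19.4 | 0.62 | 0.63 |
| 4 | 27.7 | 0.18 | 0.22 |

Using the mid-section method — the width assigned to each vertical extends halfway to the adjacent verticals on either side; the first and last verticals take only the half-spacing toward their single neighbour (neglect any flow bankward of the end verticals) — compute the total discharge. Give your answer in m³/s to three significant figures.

w_1 = (4.9 − 2.2)/2 = 1.35 m; q_1 = 0.40 × 0.27 × 1.35 = 0.1458 m³/s
w_2 = (19.4 − 2.2)/2 = 8.6 m; q_2 = 0.41 × 0.45 × 8.6 = 1.587 m³/s
w_3 = (27.7 − 4.9)/2 = 11.4 m; q_3 = 0.63 × 0.62 × 11.4 = 4.453 m³/s
w_4 = (27.7 − 19.4)/2 = 4.15 m; q_4 = 0.22 × 0.18 × 4.15 = 0.1643 m³/s
Q = Σ qᵢ = 6.350 m³/s

6.35 m³/s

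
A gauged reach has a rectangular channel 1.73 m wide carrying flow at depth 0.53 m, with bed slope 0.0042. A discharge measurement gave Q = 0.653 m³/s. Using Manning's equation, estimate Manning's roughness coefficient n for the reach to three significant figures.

A = b·y = 1.73 × 0.53 = 0.9169 m²
P = b + 2y = 1.73 + 2×0.53 = 2.790 m
R = A/P = 0.9169/2.790 = 0.3286 m
n = (1/Q)·A·R^(2/3)·S^(1/2) = (1/0.653) × 0.9169 × 0.4762 × 0.06481 = 0.04334

0.0433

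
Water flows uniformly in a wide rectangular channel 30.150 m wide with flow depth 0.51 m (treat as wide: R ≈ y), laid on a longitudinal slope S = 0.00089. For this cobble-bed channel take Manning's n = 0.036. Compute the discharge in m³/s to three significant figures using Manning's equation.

8.13 m³/s

A = b·y = 30.150 × 0.51 = 15.38 m²
Wide channel: R ≈ y = 0.51 m
Q = (1/n)·A·R^(2/3)·S^(1/2) = (1/0.036) × 15.38 × 0.5100^(2/3) × 0.00089^(1/2) = 8.134 m³/s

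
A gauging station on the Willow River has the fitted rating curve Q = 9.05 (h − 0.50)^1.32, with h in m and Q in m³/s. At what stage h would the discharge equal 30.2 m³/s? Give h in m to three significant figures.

2.99 m

h − h₀ = (Q/C)^(1/b) = (30.2/9.05)^(1/1.32) = 2.492 m
h = 0.50 + 2.492 = 2.992 m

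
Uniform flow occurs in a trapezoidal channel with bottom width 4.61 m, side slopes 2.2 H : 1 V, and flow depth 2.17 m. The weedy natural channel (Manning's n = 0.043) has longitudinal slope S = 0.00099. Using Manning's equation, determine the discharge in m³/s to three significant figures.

A = (b + z·y)·y = (4.61 + 2.2×2.17)×2.17 = 20.36 m²
P = b + 2y√(1+z²) = 4.61 + 2×2.17×√(1+2.2²) = 15.10 m
R = A/P = 20.36/15.10 = 1.349 m
Q = (1/n)·A·R^(2/3)·S^(1/2) = (1/0.043) × 20.36 × 1.349^(2/3) × 0.00099^(1/2) = 18.19 m³/s

18.2 m³/s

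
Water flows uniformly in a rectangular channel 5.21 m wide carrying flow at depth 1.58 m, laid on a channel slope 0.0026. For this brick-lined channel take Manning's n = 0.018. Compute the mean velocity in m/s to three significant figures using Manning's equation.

A = b·y = 5.21 × 1.58 = 8.232 m²
P = b + 2y = 5.21 + 2×1.58 = 8.370 m
R = A/P = 8.232/8.370 = 0.9835 m
Q = (1/n)·A·R^(2/3)·S^(1/2) = (1/0.018) × 8.232 × 0.9835^(2/3) × 0.0026^(1/2) = 23.06 m³/s
V = Q/A = 23.06/8.232 = 2.802 m/s

2.80 m/s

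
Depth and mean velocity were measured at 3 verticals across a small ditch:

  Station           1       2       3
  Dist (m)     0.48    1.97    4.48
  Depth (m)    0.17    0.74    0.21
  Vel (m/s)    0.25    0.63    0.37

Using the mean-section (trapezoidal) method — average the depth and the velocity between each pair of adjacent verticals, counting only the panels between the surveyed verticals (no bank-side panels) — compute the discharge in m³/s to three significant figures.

Panel 1-2: Δb = 1.49 m, d̄ = (0.17+0.74)/2 = 0.455, v̄ = (0.25+0.63)/2 = 0.44 → q = 1.49×0.455×0.44 = 0.2983 m³/s
Panel 2-3: Δb = 2.51 m, d̄ = (0.74+0.21)/2 = 0.475, v̄ = (0.63+0.37)/2 = 0.5 → q = 2.51×0.475×0.5 = 0.5961 m³/s
Q = Σ q = 0.8944 m³/s

0.894 m³/s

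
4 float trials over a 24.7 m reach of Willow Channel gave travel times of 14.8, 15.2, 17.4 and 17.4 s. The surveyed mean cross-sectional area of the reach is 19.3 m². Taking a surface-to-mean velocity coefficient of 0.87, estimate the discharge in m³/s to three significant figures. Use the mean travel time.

25.6 m³/s

t̄ = (14.8 + 15.2 + 17.4 + 17.4) / 4 = 16.2 s
v_surface = L / t̄ = 24.7 / 16.2 = 1.525 m/s
v_mean = 0.87 × 1.525 = 1.326 m/s
Q = A × v_mean = 19.3 × 1.326 = 25.60 m³/s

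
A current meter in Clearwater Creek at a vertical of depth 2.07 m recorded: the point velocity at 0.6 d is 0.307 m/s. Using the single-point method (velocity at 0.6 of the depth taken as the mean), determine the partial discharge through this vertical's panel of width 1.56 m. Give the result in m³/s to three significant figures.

0.991 m³/s

v̄ = v₀.₆ = 0.307 m/s
q = v̄ × d × w = 0.3070 × 2.07 × 1.56 = 0.9914 m³/s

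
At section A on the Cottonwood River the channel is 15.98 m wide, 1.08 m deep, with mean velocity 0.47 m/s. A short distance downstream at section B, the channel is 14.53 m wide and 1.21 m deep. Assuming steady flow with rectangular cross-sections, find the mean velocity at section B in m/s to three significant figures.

0.461 m/s

Q = A₁V₁ = (15.98×1.08) × 0.47 = 8.111 m³/s
A₂ = 14.53 × 1.21 = 17.58 m²
V₂ = Q/A₂ = 8.111/17.58 = 0.4614 m/s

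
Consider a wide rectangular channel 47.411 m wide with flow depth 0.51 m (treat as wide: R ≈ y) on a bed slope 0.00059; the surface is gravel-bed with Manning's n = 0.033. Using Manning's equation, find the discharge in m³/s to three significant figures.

11.4 m³/s

A = b·y = 47.411 × 0.51 = 24.18 m²
Wide channel: R ≈ y = 0.51 m
Q = (1/n)·A·R^(2/3)·S^(1/2) = (1/0.033) × 24.18 × 0.5100^(2/3) × 0.00059^(1/2) = 11.36 m³/s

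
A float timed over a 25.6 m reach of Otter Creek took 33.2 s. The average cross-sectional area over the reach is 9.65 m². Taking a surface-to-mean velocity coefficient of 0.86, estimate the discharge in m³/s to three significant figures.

v_surface = L / t̄ = 25.6 / 33.2 = 0.7711 m/s
v_mean = 0.86 × 0.7711 = 0.6631 m/s
Q = A × v_mean = 9.65 × 0.6631 = 6.399 m³/s

6.40 m³/s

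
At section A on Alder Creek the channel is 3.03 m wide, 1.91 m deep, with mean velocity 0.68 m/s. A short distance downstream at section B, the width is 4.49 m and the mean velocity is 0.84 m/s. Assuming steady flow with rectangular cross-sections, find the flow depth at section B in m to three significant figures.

Q = A₁V₁ = (3.03×1.91) × 0.68 = 3.935 m³/s
d₂ = Q/(b₂ V₂) = 3.935/(4.49×0.84) = 1.043 m

1.04 m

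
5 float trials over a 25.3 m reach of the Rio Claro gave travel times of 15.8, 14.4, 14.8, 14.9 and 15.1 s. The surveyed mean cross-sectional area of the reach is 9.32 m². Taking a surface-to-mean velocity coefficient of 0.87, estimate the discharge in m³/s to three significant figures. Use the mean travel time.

t̄ = (15.8 + 14.4 + 14.8 + 14.9 + 15.1) / 5 = 15 s
v_surface = L / t̄ = 25.3 / 15 = 1.687 m/s
v_mean = 0.87 × 1.687 = 1.467 m/s
Q = A × v_mean = 9.32 × 1.467 = 13.68 m³/s

13.7 m³/s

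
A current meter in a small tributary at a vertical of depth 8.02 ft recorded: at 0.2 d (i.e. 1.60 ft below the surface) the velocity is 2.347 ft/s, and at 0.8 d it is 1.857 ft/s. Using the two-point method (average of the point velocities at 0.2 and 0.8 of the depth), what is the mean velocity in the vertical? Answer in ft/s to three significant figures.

v̄ = (2.347 + 1.857) / 2 = 2.102 ft/s

2.10 ft/s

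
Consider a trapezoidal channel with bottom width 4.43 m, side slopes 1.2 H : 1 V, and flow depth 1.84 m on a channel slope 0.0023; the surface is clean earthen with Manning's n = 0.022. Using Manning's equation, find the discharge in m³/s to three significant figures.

30.1 m³/s

A = (b + z·y)·y = (4.43 + 1.2×1.84)×1.84 = 12.21 m²
P = b + 2y√(1+z²) = 4.43 + 2×1.84×√(1+1.2²) = 10.18 m
R = A/P = 12.21/10.18 = 1.200 m
Q = (1/n)·A·R^(2/3)·S^(1/2) = (1/0.022) × 12.21 × 1.200^(2/3) × 0.0023^(1/2) = 30.07 m³/s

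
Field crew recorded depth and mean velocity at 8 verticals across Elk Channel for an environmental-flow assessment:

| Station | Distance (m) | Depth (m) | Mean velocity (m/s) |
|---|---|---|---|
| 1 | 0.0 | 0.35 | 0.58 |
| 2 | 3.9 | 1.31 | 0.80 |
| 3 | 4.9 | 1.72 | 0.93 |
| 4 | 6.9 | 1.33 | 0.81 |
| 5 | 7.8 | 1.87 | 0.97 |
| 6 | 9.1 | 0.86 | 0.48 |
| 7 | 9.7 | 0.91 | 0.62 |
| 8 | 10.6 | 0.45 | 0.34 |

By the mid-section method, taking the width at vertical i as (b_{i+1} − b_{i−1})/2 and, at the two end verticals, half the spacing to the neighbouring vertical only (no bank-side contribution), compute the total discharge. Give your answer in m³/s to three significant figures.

w_1 = (3.9 − 0.0)/2 = 1.95 m; q_1 = 0.58 × 0.35 × 1.95 = 0.3959 m³/s
w_2 = (4.9 − 0.0)/2 = 2.45 m; q_2 = 0.80 × 1.31 × 2.45 = 2.568 m³/s
w_3 = (6.9 − 3.9)/2 = 1.5 m; q_3 = 0.93 × 1.72 × 1.5 = 2.399 m³/s
w_4 = (7.8 − 4.9)/2 = 1.45 m; q_4 = 0.81 × 1.33 × 1.45 = 1.562 m³/s
w_5 = (9.1 − 6.9)/2 = 1.1 m; q_5 = 0.97 × 1.87 × 1.1 = 1.995 m³/s
w_6 = (9.7 − 7.8)/2 = 0.95 m; q_6 = 0.48 × 0.86 × 0.95 = 0.3922 m³/s
w_7 = (10.6 − 9.1)/2 = 0.75 m; q_7 = 0.62 × 0.91 × 0.75 = 0.4232 m³/s
w_8 = (10.6 − 9.7)/2 = 0.45 m; q_8 = 0.34 × 0.45 × 0.45 = 0.06885 m³/s
Q = Σ qᵢ = 9.804 m³/s

9.80 m³/s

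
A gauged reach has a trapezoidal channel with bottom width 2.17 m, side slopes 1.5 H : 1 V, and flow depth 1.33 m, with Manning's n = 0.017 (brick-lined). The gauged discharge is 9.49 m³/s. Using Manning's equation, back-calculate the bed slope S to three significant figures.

A = (b + z·y)·y = (2.17 + 1.5×1.33)×1.33 = 5.539 m²
P = b + 2y√(1+z²) = 2.17 + 2×1.33×√(1+1.5²) = 6.965 m
R = A/P = 5.539/6.965 = 0.7953 m
S = (Q·n / (1·A·R^(2/3)))² = (9.49×0.017 / (1×5.539×0.8584))² = 0.001151

0.00115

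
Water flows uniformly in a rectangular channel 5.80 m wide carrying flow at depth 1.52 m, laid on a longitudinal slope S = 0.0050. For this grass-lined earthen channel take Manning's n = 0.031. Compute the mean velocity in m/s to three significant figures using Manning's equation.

A = b·y = 5.80 × 1.52 = 8.816 m²
P = b + 2y = 5.80 + 2×1.52 = 8.840 m
R = A/P = 8.816/8.840 = 0.9973 m
Q = (1/n)·A·R^(2/3)·S^(1/2) = (1/0.031) × 8.816 × 0.9973^(2/3) × 0.0050^(1/2) = 20.07 m³/s
V = Q/A = 20.07/8.816 = 2.277 m/s

2.28 m/s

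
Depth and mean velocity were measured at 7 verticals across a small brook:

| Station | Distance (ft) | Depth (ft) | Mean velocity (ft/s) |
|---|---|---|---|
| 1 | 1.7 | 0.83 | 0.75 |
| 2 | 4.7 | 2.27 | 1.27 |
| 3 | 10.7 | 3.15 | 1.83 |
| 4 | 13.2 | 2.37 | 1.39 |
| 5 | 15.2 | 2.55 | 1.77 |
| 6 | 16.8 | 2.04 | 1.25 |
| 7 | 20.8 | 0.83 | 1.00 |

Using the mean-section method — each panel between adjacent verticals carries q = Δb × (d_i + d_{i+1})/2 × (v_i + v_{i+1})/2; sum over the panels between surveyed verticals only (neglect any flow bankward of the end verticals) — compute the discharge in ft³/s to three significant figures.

Panel 1-2: Δb = 3 ft, d̄ = (0.83+2.27)/2 = 1.55, v̄ = (0.75+1.27)/2 = 1.01 → q = 3×1.55×1.01 = 4.697 ft³/s
Panel 2-3: Δb = 6 ft, d̄ = (2.27+3.15)/2 = 2.71, v̄ = (1.27+1.83)/2 = 1.55 → q = 6×2.71×1.55 = 25.20 ft³/s
Panel 3-4: Δb = 2.5 ft, d̄ = (3.15+2.37)/2 = 2.76, v̄ = (1.83+1.39)/2 = 1.61 → q = 2.5×2.76×1.61 = 11.11 ft³/s
Panel 4-5: Δb = 2 ft, d̄ = (2.37+2.55)/2 = 2.46, v̄ = (1.39+1.77)/2 = 1.58 → q = 2×2.46×1.58 = 7.774 ft³/s
Panel 5-6: Δb = 1.6 ft, d̄ = (2.55+2.04)/2 = 2.295, v̄ = (1.77+1.25)/2 = 1.51 → q = 1.6×2.295×1.51 = 5.545 ft³/s
Panel 6-7: Δb = 4 ft, d̄ = (2.04+0.83)/2 = 1.435, v̄ = (1.25+1.00)/2 = 1.125 → q = 4×1.435×1.125 = 6.458 ft³/s
Q = Σ q = 60.78 ft³/s

60.8 ft³/s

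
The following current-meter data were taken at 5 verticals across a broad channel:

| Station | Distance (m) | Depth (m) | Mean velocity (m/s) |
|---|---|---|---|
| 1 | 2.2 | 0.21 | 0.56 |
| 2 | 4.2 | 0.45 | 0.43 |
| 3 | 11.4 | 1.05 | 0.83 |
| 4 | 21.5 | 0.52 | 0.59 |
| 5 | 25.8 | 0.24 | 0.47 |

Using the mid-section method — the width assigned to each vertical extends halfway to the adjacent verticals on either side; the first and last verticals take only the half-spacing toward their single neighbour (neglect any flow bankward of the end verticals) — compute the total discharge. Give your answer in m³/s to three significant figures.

w_1 = (4.2 − 2.2)/2 = 1 m; q_1 = 0.56 × 0.21 × 1 = 0.1176 m³/s
w_2 = (11.4 − 2.2)/2 = 4.6 m; q_2 = 0.43 × 0.45 × 4.6 = 0.8901 m³/s
w_3 = (21.5 − 4.2)/2 = 8.65 m; q_3 = 0.83 × 1.05 × 8.65 = 7.538 m³/s
w_4 = (25.8 − 11.4)/2 = 7.2 m; q_4 = 0.59 × 0.52 × 7.2 = 2.209 m³/s
w_5 = (25.8 − 21.5)/2 = 2.15 m; q_5 = 0.47 × 0.24 × 2.15 = 0.2425 m³/s
Q = Σ qᵢ = 11.00 m³/s

11.0 m³/s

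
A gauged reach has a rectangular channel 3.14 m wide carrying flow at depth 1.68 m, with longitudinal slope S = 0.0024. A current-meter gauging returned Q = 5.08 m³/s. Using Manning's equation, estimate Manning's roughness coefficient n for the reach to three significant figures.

A = b·y = 3.14 × 1.68 = 5.275 m²
P = b + 2y = 3.14 + 2×1.68 = 6.500 m
R = A/P = 5.275/6.500 = 0.8116 m
n = (1/Q)·A·R^(2/3)·S^(1/2) = (1/5.08) × 5.275 × 0.8701 × 0.04899 = 0.04426

0.0443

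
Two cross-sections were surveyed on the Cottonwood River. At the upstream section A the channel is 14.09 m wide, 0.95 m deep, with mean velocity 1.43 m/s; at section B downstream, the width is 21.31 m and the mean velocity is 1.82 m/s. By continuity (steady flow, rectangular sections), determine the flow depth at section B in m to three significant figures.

Q = A₁V₁ = (14.09×0.95) × 1.43 = 19.14 m³/s
d₂ = Q/(b₂ V₂) = 19.14/(21.31×1.82) = 0.4935 m

0.494 m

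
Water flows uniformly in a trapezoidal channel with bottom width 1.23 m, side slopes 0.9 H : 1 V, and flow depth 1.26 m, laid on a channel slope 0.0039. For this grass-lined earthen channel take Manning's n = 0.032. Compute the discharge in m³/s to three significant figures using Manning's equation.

4.34 m³/s

A = (b + z·y)·y = (1.23 + 0.9×1.26)×1.26 = 2.979 m²
P = b + 2y√(1+z²) = 1.23 + 2×1.26×√(1+0.9²) = 4.620 m
R = A/P = 2.979/4.620 = 0.6447 m
Q = (1/n)·A·R^(2/3)·S^(1/2) = (1/0.032) × 2.979 × 0.6447^(2/3) × 0.0039^(1/2) = 4.338 m³/s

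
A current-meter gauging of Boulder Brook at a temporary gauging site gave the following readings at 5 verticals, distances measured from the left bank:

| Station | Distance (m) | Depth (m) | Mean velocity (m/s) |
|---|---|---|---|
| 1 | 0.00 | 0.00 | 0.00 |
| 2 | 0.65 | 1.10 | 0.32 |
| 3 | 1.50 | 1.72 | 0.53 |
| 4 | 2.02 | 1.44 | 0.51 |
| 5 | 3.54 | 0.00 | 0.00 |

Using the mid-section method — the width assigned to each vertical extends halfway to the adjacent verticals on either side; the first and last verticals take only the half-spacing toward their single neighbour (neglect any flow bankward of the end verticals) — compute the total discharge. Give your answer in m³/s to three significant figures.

1.64 m³/s

w_2 = (1.50 − 0.00)/2 = 0.75 m; q_2 = 0.32 × 1.10 × 0.75 = 0.2640 m³/s
w_3 = (2.02 − 0.65)/2 = 0.685 m; q_3 = 0.53 × 1.72 × 0.685 = 0.6244 m³/s
w_4 = (3.54 − 1.50)/2 = 1.02 m; q_4 = 0.51 × 1.44 × 1.02 = 0.7491 m³/s
Stations 1, 5 contribute zero (depth or velocity is 0).
Q = Σ qᵢ = 1.638 m³/s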